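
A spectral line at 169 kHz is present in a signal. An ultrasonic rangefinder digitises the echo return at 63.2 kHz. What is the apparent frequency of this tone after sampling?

169 kHz mod fs = 42.6 kHz.
42.6 kHz > fs/2 = 31.6 kHz, folds to fs − 42.6 kHz = 20.6 kHz.

20.6 kHz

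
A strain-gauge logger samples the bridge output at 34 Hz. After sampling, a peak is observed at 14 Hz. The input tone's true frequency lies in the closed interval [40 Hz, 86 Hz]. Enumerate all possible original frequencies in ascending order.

48 Hz, 54 Hz, 82 Hz

Frequencies that alias to 14 Hz are k·fs ± 14 Hz for integer k ≥ 0.
k=0: 14 Hz.
k=1: 20 Hz, 48 Hz.
k=2: 54 Hz, 82 Hz.
k=3: 88 Hz, 116 Hz.
Within [40 Hz, 86 Hz]: 48 Hz, 54 Hz, 82 Hz.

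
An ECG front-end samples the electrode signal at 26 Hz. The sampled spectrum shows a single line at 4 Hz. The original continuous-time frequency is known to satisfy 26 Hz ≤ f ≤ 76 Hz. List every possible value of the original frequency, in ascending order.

Frequencies that alias to 4 Hz are k·fs ± 4 Hz for integer k ≥ 0.
k=0: 4 Hz.
k=1: 22 Hz, 30 Hz.
k=2: 48 Hz, 56 Hz.
k=3: 74 Hz, 82 Hz.
k=4: 100 Hz, 108 Hz.
Within [26 Hz, 76 Hz]: 30 Hz, 48 Hz, 56 Hz, 74 Hz.

30 Hz, 48 Hz, 56 Hz, 74 Hz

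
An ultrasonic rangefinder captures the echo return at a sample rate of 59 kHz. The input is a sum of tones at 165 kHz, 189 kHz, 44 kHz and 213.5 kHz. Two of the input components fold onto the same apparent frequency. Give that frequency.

12 kHz

fs/2 = 29.5 kHz.
165 kHz mod fs = 47 kHz.
47 kHz > fs/2 = 29.5 kHz, folds to fs − 47 kHz = 12 kHz.
189 kHz mod fs = 12 kHz.
12 kHz ≤ fs/2 = 29.5 kHz, appears at 12 kHz.
44 kHz > fs/2 = 29.5 kHz, folds to fs − 44 kHz = 15 kHz.
213.5 kHz mod fs = 36.5 kHz.
36.5 kHz > fs/2 = 29.5 kHz, folds to fs − 36.5 kHz = 22.5 kHz.
165 kHz and 189 kHz both map to 12 kHz.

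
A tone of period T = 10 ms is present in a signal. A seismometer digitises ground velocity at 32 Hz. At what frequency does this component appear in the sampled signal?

4 Hz

T = 10 ms → f = 1/T = 100 Hz.
100 Hz mod fs = 4 Hz.
4 Hz ≤ fs/2 = 16 Hz, appears at 4 Hz.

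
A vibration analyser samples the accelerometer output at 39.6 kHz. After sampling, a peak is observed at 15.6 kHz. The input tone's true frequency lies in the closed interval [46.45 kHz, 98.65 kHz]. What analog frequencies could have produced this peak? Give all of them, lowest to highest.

Frequencies that alias to 15.6 kHz are k·fs ± 15.6 kHz for integer k ≥ 0.
k=0: 15.6 kHz.
k=1: 24 kHz, 55.2 kHz.
k=2: 63.6 kHz, 94.8 kHz.
k=3: 103.2 kHz, 134.4 kHz.
Within [46.45 kHz, 98.65 kHz]: 55.2 kHz, 63.6 kHz, 94.8 kHz.

55.2 kHz, 63.6 kHz, 94.8 kHz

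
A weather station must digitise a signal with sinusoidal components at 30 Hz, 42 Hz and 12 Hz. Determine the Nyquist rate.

84 Hz

Highest-frequency component: 42 Hz.
Nyquist rate = 2 × 42 Hz = 84 Hz.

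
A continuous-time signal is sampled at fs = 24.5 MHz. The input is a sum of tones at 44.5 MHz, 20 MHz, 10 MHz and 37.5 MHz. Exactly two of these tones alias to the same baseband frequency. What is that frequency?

4.5 MHz

fs/2 = 12.25 MHz.
44.5 MHz mod fs = 20 MHz.
20 MHz > fs/2 = 12.25 MHz, folds to fs − 20 MHz = 4.5 MHz.
20 MHz > fs/2 = 12.25 MHz, folds to fs − 20 MHz = 4.5 MHz.
10 MHz ≤ fs/2 = 12.25 MHz, passes unchanged.
37.5 MHz mod fs = 13 MHz.
13 MHz > fs/2 = 12.25 MHz, folds to fs − 13 MHz = 11.5 MHz.
20 MHz and 44.5 MHz both map to 4.5 MHz.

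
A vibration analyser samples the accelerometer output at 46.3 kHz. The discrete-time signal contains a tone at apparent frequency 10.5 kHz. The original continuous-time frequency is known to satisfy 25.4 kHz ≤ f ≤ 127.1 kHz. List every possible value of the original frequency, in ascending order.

35.8 kHz, 56.8 kHz, 82.1 kHz, 103.1 kHz

Frequencies that alias to 10.5 kHz are k·fs ± 10.5 kHz for integer k ≥ 0.
k=0: 10.5 kHz.
k=1: 35.8 kHz, 56.8 kHz.
k=2: 82.1 kHz, 103.1 kHz.
k=3: 128.4 kHz, 149.4 kHz.
Within [25.4 kHz, 127.1 kHz]: 35.8 kHz, 56.8 kHz, 82.1 kHz, 103.1 kHz.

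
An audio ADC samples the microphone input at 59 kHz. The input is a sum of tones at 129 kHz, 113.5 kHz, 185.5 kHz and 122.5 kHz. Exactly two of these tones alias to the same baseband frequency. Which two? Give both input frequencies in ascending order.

113.5 kHz, 122.5 kHz

fs/2 = 29.5 kHz.
129 kHz mod fs = 11 kHz.
11 kHz ≤ fs/2 = 29.5 kHz, appears at 11 kHz.
113.5 kHz mod fs = 54.5 kHz.
54.5 kHz > fs/2 = 29.5 kHz, folds to fs − 54.5 kHz = 4.5 kHz.
185.5 kHz mod fs = 8.5 kHz.
8.5 kHz ≤ fs/2 = 29.5 kHz, appears at 8.5 kHz.
122.5 kHz mod fs = 4.5 kHz.
4.5 kHz ≤ fs/2 = 29.5 kHz, appears at 4.5 kHz.
113.5 kHz and 122.5 kHz both map to 4.5 kHz.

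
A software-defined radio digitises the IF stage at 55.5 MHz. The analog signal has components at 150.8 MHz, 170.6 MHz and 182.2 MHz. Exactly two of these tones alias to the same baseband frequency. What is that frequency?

15.7 MHz

fs/2 = 27.75 MHz.
150.8 MHz mod fs = 39.8 MHz.
39.8 MHz > fs/2 = 27.75 MHz, folds to fs − 39.8 MHz = 15.7 MHz.
170.6 MHz mod fs = 4.1 MHz.
4.1 MHz ≤ fs/2 = 27.75 MHz, appears at 4.1 MHz.
182.2 MHz mod fs = 15.7 MHz.
15.7 MHz ≤ fs/2 = 27.75 MHz, appears at 15.7 MHz.
150.8 MHz and 182.2 MHz both map to 15.7 MHz.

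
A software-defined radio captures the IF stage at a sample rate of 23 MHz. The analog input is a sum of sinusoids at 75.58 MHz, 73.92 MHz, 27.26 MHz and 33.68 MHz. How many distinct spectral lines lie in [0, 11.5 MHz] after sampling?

fs/2 = 11.5 MHz.
75.58 MHz mod fs = 6.58 MHz.
6.58 MHz ≤ fs/2 = 11.5 MHz, appears at 6.58 MHz.
73.92 MHz mod fs = 4.92 MHz.
4.92 MHz ≤ fs/2 = 11.5 MHz, appears at 4.92 MHz.
27.26 MHz mod fs = 4.26 MHz.
4.26 MHz ≤ fs/2 = 11.5 MHz, appears at 4.26 MHz.
33.68 MHz mod fs = 10.68 MHz.
10.68 MHz ≤ fs/2 = 11.5 MHz, appears at 10.68 MHz.
Distinct values: {4.26 MHz, 4.92 MHz, 6.58 MHz, 10.68 MHz} → 4.

4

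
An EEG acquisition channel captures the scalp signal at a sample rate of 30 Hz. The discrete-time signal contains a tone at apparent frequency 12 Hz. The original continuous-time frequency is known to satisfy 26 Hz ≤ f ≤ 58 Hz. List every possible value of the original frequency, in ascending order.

42 Hz, 48 Hz

Frequencies that alias to 12 Hz are k·fs ± 12 Hz for integer k ≥ 0.
k=0: 12 Hz.
k=1: 18 Hz, 42 Hz.
k=2: 48 Hz, 72 Hz.
k=3: 78 Hz, 102 Hz.
Within [26 Hz, 58 Hz]: 42 Hz, 48 Hz.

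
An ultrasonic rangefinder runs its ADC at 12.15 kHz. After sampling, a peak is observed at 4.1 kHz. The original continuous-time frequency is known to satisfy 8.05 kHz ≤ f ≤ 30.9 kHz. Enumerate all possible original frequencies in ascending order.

8.05 kHz, 16.25 kHz, 20.2 kHz, 28.4 kHz

Frequencies that alias to 4.1 kHz are k·fs ± 4.1 kHz for integer k ≥ 0.
k=0: 4.1 kHz.
k=1: 8.05 kHz, 16.25 kHz.
k=2: 20.2 kHz, 28.4 kHz.
k=3: 32.35 kHz, 40.55 kHz.
Within [8.05 kHz, 30.9 kHz]: 8.05 kHz, 16.25 kHz, 20.2 kHz, 28.4 kHz.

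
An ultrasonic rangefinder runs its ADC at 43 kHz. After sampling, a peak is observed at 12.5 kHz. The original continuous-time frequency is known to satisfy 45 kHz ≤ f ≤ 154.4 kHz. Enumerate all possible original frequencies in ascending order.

55.5 kHz, 73.5 kHz, 98.5 kHz, 116.5 kHz, 141.5 kHz

Frequencies that alias to 12.5 kHz are k·fs ± 12.5 kHz for integer k ≥ 0.
k=0: 12.5 kHz.
k=1: 30.5 kHz, 55.5 kHz.
k=2: 73.5 kHz, 98.5 kHz.
k=3: 116.5 kHz, 141.5 kHz.
k=4: 159.5 kHz, 184.5 kHz.
Within [45 kHz, 154.4 kHz]: 55.5 kHz, 73.5 kHz, 98.5 kHz, 116.5 kHz, 141.5 kHz.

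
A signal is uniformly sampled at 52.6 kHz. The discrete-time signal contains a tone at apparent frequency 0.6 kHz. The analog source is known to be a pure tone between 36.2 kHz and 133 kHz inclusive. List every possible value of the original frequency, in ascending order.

52 kHz, 53.2 kHz, 104.6 kHz, 105.8 kHz

Frequencies that alias to 0.6 kHz are k·fs ± 0.6 kHz for integer k ≥ 0.
k=0: 0.6 kHz.
k=1: 52 kHz, 53.2 kHz.
k=2: 104.6 kHz, 105.8 kHz.
k=3: 157.2 kHz, 158.4 kHz.
Within [36.2 kHz, 133 kHz]: 52 kHz, 53.2 kHz, 104.6 kHz, 105.8 kHz.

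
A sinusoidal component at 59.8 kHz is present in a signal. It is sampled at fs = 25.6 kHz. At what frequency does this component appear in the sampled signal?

8.6 kHz

59.8 kHz mod fs = 8.6 kHz.
8.6 kHz ≤ fs/2 = 12.8 kHz, appears at 8.6 kHz.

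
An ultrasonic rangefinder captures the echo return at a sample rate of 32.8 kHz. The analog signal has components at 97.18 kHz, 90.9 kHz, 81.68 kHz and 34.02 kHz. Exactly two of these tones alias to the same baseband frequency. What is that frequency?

1.22 kHz

fs/2 = 16.4 kHz.
97.18 kHz mod fs = 31.58 kHz.
31.58 kHz > fs/2 = 16.4 kHz, folds to fs − 31.58 kHz = 1.22 kHz.
90.9 kHz mod fs = 25.3 kHz.
25.3 kHz > fs/2 = 16.4 kHz, folds to fs − 25.3 kHz = 7.5 kHz.
81.68 kHz mod fs = 16.08 kHz.
16.08 kHz ≤ fs/2 = 16.4 kHz, appears at 16.08 kHz.
34.02 kHz mod fs = 1.22 kHz.
1.22 kHz ≤ fs/2 = 16.4 kHz, appears at 1.22 kHz.
34.02 kHz and 97.18 kHz both map to 1.22 kHz.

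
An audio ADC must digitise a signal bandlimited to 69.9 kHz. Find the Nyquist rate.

139.8 kHz

Nyquist rate = 2 × 69.9 kHz = 139.8 kHz.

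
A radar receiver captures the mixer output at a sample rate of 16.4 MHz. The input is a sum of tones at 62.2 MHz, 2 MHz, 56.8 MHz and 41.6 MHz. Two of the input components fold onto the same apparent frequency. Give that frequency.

fs/2 = 8.2 MHz.
62.2 MHz mod fs = 13 MHz.
13 MHz > fs/2 = 8.2 MHz, folds to fs − 13 MHz = 3.4 MHz.
2 MHz ≤ fs/2 = 8.2 MHz, passes unchanged.
56.8 MHz mod fs = 7.6 MHz.
7.6 MHz ≤ fs/2 = 8.2 MHz, appears at 7.6 MHz.
41.6 MHz mod fs = 8.8 MHz.
8.8 MHz > fs/2 = 8.2 MHz, folds to fs − 8.8 MHz = 7.6 MHz.
41.6 MHz and 56.8 MHz both map to 7.6 MHz.

7.6 MHz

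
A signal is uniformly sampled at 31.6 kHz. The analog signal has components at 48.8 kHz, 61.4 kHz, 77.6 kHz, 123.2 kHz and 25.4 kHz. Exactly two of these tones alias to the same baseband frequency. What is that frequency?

fs/2 = 15.8 kHz.
48.8 kHz mod fs = 17.2 kHz.
17.2 kHz > fs/2 = 15.8 kHz, folds to fs − 17.2 kHz = 14.4 kHz.
61.4 kHz mod fs = 29.8 kHz.
29.8 kHz > fs/2 = 15.8 kHz, folds to fs − 29.8 kHz = 1.8 kHz.
77.6 kHz mod fs = 14.4 kHz.
14.4 kHz ≤ fs/2 = 15.8 kHz, appears at 14.4 kHz.
123.2 kHz mod fs = 28.4 kHz.
28.4 kHz > fs/2 = 15.8 kHz, folds to fs − 28.4 kHz = 3.2 kHz.
25.4 kHz > fs/2 = 15.8 kHz, folds to fs − 25.4 kHz = 6.2 kHz.
48.8 kHz and 77.6 kHz both map to 14.4 kHz.

14.4 kHz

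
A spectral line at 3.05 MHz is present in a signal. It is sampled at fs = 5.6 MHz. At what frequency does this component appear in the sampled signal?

3.05 MHz > fs/2 = 2.8 MHz, folds to fs − 3.05 MHz = 2.55 MHz.

2.55 MHz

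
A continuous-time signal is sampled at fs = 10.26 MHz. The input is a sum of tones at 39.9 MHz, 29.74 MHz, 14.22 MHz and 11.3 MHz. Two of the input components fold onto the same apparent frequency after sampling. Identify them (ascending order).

fs/2 = 5.13 MHz.
39.9 MHz mod fs = 9.12 MHz.
9.12 MHz > fs/2 = 5.13 MHz, folds to fs − 9.12 MHz = 1.14 MHz.
29.74 MHz mod fs = 9.22 MHz.
9.22 MHz > fs/2 = 5.13 MHz, folds to fs − 9.22 MHz = 1.04 MHz.
14.22 MHz mod fs = 3.96 MHz.
3.96 MHz ≤ fs/2 = 5.13 MHz, appears at 3.96 MHz.
11.3 MHz mod fs = 1.04 MHz.
1.04 MHz ≤ fs/2 = 5.13 MHz, appears at 1.04 MHz.
11.3 MHz and 29.74 MHz both map to 1.04 MHz.

11.3 MHz, 29.74 MHz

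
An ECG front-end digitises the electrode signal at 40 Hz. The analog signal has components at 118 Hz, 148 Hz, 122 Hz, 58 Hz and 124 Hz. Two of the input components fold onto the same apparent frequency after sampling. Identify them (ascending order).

fs/2 = 20 Hz.
118 Hz mod fs = 38 Hz.
38 Hz > fs/2 = 20 Hz, folds to fs − 38 Hz = 2 Hz.
148 Hz mod fs = 28 Hz.
28 Hz > fs/2 = 20 Hz, folds to fs − 28 Hz = 12 Hz.
122 Hz mod fs = 2 Hz.
2 Hz ≤ fs/2 = 20 Hz, appears at 2 Hz.
58 Hz mod fs = 18 Hz.
18 Hz ≤ fs/2 = 20 Hz, appears at 18 Hz.
124 Hz mod fs = 4 Hz.
4 Hz ≤ fs/2 = 20 Hz, appears at 4 Hz.
118 Hz and 122 Hz both map to 2 Hz.

118 Hz, 122 Hz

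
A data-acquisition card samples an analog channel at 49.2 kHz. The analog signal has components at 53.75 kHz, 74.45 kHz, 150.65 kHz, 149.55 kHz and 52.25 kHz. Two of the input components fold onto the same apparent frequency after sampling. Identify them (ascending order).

52.25 kHz, 150.65 kHz

fs/2 = 24.6 kHz.
53.75 kHz mod fs = 4.55 kHz.
4.55 kHz ≤ fs/2 = 24.6 kHz, appears at 4.55 kHz.
74.45 kHz mod fs = 25.25 kHz.
25.25 kHz > fs/2 = 24.6 kHz, folds to fs − 25.25 kHz = 23.95 kHz.
150.65 kHz mod fs = 3.05 kHz.
3.05 kHz ≤ fs/2 = 24.6 kHz, appears at 3.05 kHz.
149.55 kHz mod fs = 1.95 kHz.
1.95 kHz ≤ fs/2 = 24.6 kHz, appears at 1.95 kHz.
52.25 kHz mod fs = 3.05 kHz.
3.05 kHz ≤ fs/2 = 24.6 kHz, appears at 3.05 kHz.
52.25 kHz and 150.65 kHz both map to 3.05 kHz.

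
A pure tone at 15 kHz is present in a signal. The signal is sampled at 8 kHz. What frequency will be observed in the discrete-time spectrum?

1 kHz

15 kHz mod fs = 7 kHz.
7 kHz > fs/2 = 4 kHz, folds to fs − 7 kHz = 1 kHz.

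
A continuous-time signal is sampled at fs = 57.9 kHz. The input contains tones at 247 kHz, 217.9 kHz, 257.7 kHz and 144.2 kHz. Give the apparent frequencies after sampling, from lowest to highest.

fs/2 = 28.95 kHz.
247 kHz mod fs = 15.4 kHz.
15.4 kHz ≤ fs/2 = 28.95 kHz, appears at 15.4 kHz.
217.9 kHz mod fs = 44.2 kHz.
44.2 kHz > fs/2 = 28.95 kHz, folds to fs − 44.2 kHz = 13.7 kHz.
257.7 kHz mod fs = 26.1 kHz.
26.1 kHz ≤ fs/2 = 28.95 kHz, appears at 26.1 kHz.
144.2 kHz mod fs = 28.4 kHz.
28.4 kHz ≤ fs/2 = 28.95 kHz, appears at 28.4 kHz.
Distinct values: {13.7 kHz, 15.4 kHz, 26.1 kHz, 28.4 kHz}.

13.7 kHz, 15.4 kHz, 26.1 kHz, 28.4 kHz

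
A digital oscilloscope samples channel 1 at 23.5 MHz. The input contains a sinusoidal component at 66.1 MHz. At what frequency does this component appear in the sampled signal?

66.1 MHz mod fs = 19.1 MHz.
19.1 MHz > fs/2 = 11.75 MHz, folds to fs − 19.1 MHz = 4.4 MHz.

4.4 MHz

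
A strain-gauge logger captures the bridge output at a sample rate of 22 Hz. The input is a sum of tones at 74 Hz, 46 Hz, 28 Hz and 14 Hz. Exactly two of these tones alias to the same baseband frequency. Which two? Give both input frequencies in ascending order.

fs/2 = 11 Hz.
74 Hz mod fs = 8 Hz.
8 Hz ≤ fs/2 = 11 Hz, appears at 8 Hz.
46 Hz mod fs = 2 Hz.
2 Hz ≤ fs/2 = 11 Hz, appears at 2 Hz.
28 Hz mod fs = 6 Hz.
6 Hz ≤ fs/2 = 11 Hz, appears at 6 Hz.
14 Hz > fs/2 = 11 Hz, folds to fs − 14 Hz = 8 Hz.
14 Hz and 74 Hz both map to 8 Hz.

14 Hz, 74 Hz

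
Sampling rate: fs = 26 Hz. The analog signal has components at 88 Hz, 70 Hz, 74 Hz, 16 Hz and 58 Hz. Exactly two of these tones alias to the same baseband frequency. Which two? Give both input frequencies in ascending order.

fs/2 = 13 Hz.
88 Hz mod fs = 10 Hz.
10 Hz ≤ fs/2 = 13 Hz, appears at 10 Hz.
70 Hz mod fs = 18 Hz.
18 Hz > fs/2 = 13 Hz, folds to fs − 18 Hz = 8 Hz.
74 Hz mod fs = 22 Hz.
22 Hz > fs/2 = 13 Hz, folds to fs − 22 Hz = 4 Hz.
16 Hz > fs/2 = 13 Hz, folds to fs − 16 Hz = 10 Hz.
58 Hz mod fs = 6 Hz.
6 Hz ≤ fs/2 = 13 Hz, appears at 6 Hz.
16 Hz and 88 Hz both map to 10 Hz.

16 Hz, 88 Hz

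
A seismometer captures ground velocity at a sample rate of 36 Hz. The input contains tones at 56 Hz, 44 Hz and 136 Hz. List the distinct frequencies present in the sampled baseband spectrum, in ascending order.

fs/2 = 18 Hz.
56 Hz mod fs = 20 Hz.
20 Hz > fs/2 = 18 Hz, folds to fs − 20 Hz = 16 Hz.
44 Hz mod fs = 8 Hz.
8 Hz ≤ fs/2 = 18 Hz, appears at 8 Hz.
136 Hz mod fs = 28 Hz.
28 Hz > fs/2 = 18 Hz, folds to fs − 28 Hz = 8 Hz.
Distinct values: {8 Hz, 16 Hz}.

8 Hz, 16 Hz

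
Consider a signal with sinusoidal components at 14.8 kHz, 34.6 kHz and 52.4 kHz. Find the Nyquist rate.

104.8 kHz

Highest-frequency component: 52.4 kHz.
Nyquist rate = 2 × 52.4 kHz = 104.8 kHz.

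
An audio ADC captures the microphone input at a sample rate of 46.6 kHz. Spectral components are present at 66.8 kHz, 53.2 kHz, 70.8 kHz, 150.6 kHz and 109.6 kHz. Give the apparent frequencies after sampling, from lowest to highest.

fs/2 = 23.3 kHz.
66.8 kHz mod fs = 20.2 kHz.
20.2 kHz ≤ fs/2 = 23.3 kHz, appears at 20.2 kHz.
53.2 kHz mod fs = 6.6 kHz.
6.6 kHz ≤ fs/2 = 23.3 kHz, appears at 6.6 kHz.
70.8 kHz mod fs = 24.2 kHz.
24.2 kHz > fs/2 = 23.3 kHz, folds to fs − 24.2 kHz = 22.4 kHz.
150.6 kHz mod fs = 10.8 kHz.
10.8 kHz ≤ fs/2 = 23.3 kHz, appears at 10.8 kHz.
109.6 kHz mod fs = 16.4 kHz.
16.4 kHz ≤ fs/2 = 23.3 kHz, appears at 16.4 kHz.
Distinct values: {6.6 kHz, 10.8 kHz, 16.4 kHz, 20.2 kHz, 22.4 kHz}.

6.6 kHz, 10.8 kHz, 16.4 kHz, 20.2 kHz, 22.4 kHz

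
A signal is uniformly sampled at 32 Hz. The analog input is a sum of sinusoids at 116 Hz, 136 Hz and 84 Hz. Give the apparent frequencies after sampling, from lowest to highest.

8 Hz, 12 Hz

fs/2 = 16 Hz.
116 Hz mod fs = 20 Hz.
20 Hz > fs/2 = 16 Hz, folds to fs − 20 Hz = 12 Hz.
136 Hz mod fs = 8 Hz.
8 Hz ≤ fs/2 = 16 Hz, appears at 8 Hz.
84 Hz mod fs = 20 Hz.
20 Hz > fs/2 = 16 Hz, folds to fs − 20 Hz = 12 Hz.
Distinct values: {8 Hz, 12 Hz}.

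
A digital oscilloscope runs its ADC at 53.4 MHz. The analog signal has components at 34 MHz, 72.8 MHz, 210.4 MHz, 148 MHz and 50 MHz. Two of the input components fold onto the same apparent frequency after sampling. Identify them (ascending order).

fs/2 = 26.7 MHz.
34 MHz > fs/2 = 26.7 MHz, folds to fs − 34 MHz = 19.4 MHz.
72.8 MHz mod fs = 19.4 MHz.
19.4 MHz ≤ fs/2 = 26.7 MHz, appears at 19.4 MHz.
210.4 MHz mod fs = 50.2 MHz.
50.2 MHz > fs/2 = 26.7 MHz, folds to fs − 50.2 MHz = 3.2 MHz.
148 MHz mod fs = 41.2 MHz.
41.2 MHz > fs/2 = 26.7 MHz, folds to fs − 41.2 MHz = 12.2 MHz.
50 MHz > fs/2 = 26.7 MHz, folds to fs − 50 MHz = 3.4 MHz.
34 MHz and 72.8 MHz both map to 19.4 MHz.

34 MHz, 72.8 MHz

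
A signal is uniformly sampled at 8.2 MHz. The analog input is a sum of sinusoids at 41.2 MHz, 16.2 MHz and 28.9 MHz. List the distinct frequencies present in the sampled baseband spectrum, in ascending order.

0.2 MHz, 3.9 MHz

fs/2 = 4.1 MHz.
41.2 MHz mod fs = 0.2 MHz.
0.2 MHz ≤ fs/2 = 4.1 MHz, appears at 0.2 MHz.
16.2 MHz mod fs = 8 MHz.
8 MHz > fs/2 = 4.1 MHz, folds to fs − 8 MHz = 0.2 MHz.
28.9 MHz mod fs = 4.3 MHz.
4.3 MHz > fs/2 = 4.1 MHz, folds to fs − 4.3 MHz = 3.9 MHz.
Distinct values: {0.2 MHz, 3.9 MHz}.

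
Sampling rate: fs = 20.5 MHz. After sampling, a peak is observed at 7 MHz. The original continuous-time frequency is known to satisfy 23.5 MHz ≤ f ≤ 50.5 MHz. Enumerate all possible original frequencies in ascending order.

27.5 MHz, 34 MHz, 48 MHz

Frequencies that alias to 7 MHz are k·fs ± 7 MHz for integer k ≥ 0.
k=0: 7 MHz.
k=1: 13.5 MHz, 27.5 MHz.
k=2: 34 MHz, 48 MHz.
k=3: 54.5 MHz, 68.5 MHz.
Within [23.5 MHz, 50.5 MHz]: 27.5 MHz, 34 MHz, 48 MHz.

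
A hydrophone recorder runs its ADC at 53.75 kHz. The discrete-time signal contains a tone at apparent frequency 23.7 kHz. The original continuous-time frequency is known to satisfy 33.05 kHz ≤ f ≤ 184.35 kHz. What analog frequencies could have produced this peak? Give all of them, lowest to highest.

Frequencies that alias to 23.7 kHz are k·fs ± 23.7 kHz for integer k ≥ 0.
k=0: 23.7 kHz.
k=1: 30.05 kHz, 77.45 kHz.
k=2: 83.8 kHz, 131.2 kHz.
k=3: 137.55 kHz, 184.95 kHz.
k=4: 191.3 kHz, 238.7 kHz.
Within [33.05 kHz, 184.35 kHz]: 77.45 kHz, 83.8 kHz, 131.2 kHz, 137.55 kHz.

77.45 kHz, 83.8 kHz, 131.2 kHz, 137.55 kHz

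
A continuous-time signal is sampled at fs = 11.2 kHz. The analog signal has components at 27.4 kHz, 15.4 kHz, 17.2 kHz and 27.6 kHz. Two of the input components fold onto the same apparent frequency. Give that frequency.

fs/2 = 5.6 kHz.
27.4 kHz mod fs = 5 kHz.
5 kHz ≤ fs/2 = 5.6 kHz, appears at 5 kHz.
15.4 kHz mod fs = 4.2 kHz.
4.2 kHz ≤ fs/2 = 5.6 kHz, appears at 4.2 kHz.
17.2 kHz mod fs = 6 kHz.
6 kHz > fs/2 = 5.6 kHz, folds to fs − 6 kHz = 5.2 kHz.
27.6 kHz mod fs = 5.2 kHz.
5.2 kHz ≤ fs/2 = 5.6 kHz, appears at 5.2 kHz.
17.2 kHz and 27.6 kHz both map to 5.2 kHz.

5.2 kHz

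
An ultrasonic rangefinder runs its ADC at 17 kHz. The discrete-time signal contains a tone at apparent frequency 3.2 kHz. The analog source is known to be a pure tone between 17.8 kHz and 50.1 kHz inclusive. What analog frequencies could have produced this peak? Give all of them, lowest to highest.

Frequencies that alias to 3.2 kHz are k·fs ± 3.2 kHz for integer k ≥ 0.
k=0: 3.2 kHz.
k=1: 13.8 kHz, 20.2 kHz.
k=2: 30.8 kHz, 37.2 kHz.
k=3: 47.8 kHz, 54.2 kHz.
k=4: 64.8 kHz, 71.2 kHz.
Within [17.8 kHz, 50.1 kHz]: 20.2 kHz, 30.8 kHz, 37.2 kHz, 47.8 kHz.

20.2 kHz, 30.8 kHz, 37.2 kHz, 47.8 kHz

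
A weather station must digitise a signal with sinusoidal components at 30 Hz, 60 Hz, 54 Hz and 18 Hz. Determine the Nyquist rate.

120 Hz

Highest-frequency component: 60 Hz.
Nyquist rate = 2 × 60 Hz = 120 Hz.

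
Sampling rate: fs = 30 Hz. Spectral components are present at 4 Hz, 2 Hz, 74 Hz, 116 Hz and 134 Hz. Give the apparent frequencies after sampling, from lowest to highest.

fs/2 = 15 Hz.
4 Hz ≤ fs/2 = 15 Hz, passes unchanged.
2 Hz ≤ fs/2 = 15 Hz, passes unchanged.
74 Hz mod fs = 14 Hz.
14 Hz ≤ fs/2 = 15 Hz, appears at 14 Hz.
116 Hz mod fs = 26 Hz.
26 Hz > fs/2 = 15 Hz, folds to fs − 26 Hz = 4 Hz.
134 Hz mod fs = 14 Hz.
14 Hz ≤ fs/2 = 15 Hz, appears at 14 Hz.
Distinct values: {2 Hz, 4 Hz, 14 Hz}.

2 Hz, 4 Hz, 14 Hz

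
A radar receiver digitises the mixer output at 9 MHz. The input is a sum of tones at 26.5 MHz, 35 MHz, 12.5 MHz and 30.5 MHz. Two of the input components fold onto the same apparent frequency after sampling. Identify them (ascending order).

fs/2 = 4.5 MHz.
26.5 MHz mod fs = 8.5 MHz.
8.5 MHz > fs/2 = 4.5 MHz, folds to fs − 8.5 MHz = 0.5 MHz.
35 MHz mod fs = 8 MHz.
8 MHz > fs/2 = 4.5 MHz, folds to fs − 8 MHz = 1 MHz.
12.5 MHz mod fs = 3.5 MHz.
3.5 MHz ≤ fs/2 = 4.5 MHz, appears at 3.5 MHz.
30.5 MHz mod fs = 3.5 MHz.
3.5 MHz ≤ fs/2 = 4.5 MHz, appears at 3.5 MHz.
12.5 MHz and 30.5 MHz both map to 3.5 MHz.

12.5 MHz, 30.5 MHz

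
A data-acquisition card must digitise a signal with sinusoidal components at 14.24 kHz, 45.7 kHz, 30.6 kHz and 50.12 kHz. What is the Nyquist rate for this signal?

100.24 kHz

Highest-frequency component: 50.12 kHz.
Nyquist rate = 2 × 50.12 kHz = 100.24 kHz.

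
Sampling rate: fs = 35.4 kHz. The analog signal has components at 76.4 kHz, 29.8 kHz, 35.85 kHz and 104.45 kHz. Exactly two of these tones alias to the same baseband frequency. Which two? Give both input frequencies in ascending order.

fs/2 = 17.7 kHz.
76.4 kHz mod fs = 5.6 kHz.
5.6 kHz ≤ fs/2 = 17.7 kHz, appears at 5.6 kHz.
29.8 kHz > fs/2 = 17.7 kHz, folds to fs − 29.8 kHz = 5.6 kHz.
35.85 kHz mod fs = 0.45 kHz.
0.45 kHz ≤ fs/2 = 17.7 kHz, appears at 0.45 kHz.
104.45 kHz mod fs = 33.65 kHz.
33.65 kHz > fs/2 = 17.7 kHz, folds to fs − 33.65 kHz = 1.75 kHz.
29.8 kHz and 76.4 kHz both map to 5.6 kHz.

29.8 kHz, 76.4 kHz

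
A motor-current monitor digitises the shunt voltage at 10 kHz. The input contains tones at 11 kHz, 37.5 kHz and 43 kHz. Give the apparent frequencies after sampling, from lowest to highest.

fs/2 = 5 kHz.
11 kHz mod fs = 1 kHz.
1 kHz ≤ fs/2 = 5 kHz, appears at 1 kHz.
37.5 kHz mod fs = 7.5 kHz.
7.5 kHz > fs/2 = 5 kHz, folds to fs − 7.5 kHz = 2.5 kHz.
43 kHz mod fs = 3 kHz.
3 kHz ≤ fs/2 = 5 kHz, appears at 3 kHz.
Distinct values: {1 kHz, 2.5 kHz, 3 kHz}.

1 kHz, 2.5 kHz, 3 kHz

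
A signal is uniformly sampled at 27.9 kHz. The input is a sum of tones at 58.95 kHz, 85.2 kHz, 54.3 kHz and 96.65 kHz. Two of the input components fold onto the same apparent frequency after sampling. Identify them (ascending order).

fs/2 = 13.95 kHz.
58.95 kHz mod fs = 3.15 kHz.
3.15 kHz ≤ fs/2 = 13.95 kHz, appears at 3.15 kHz.
85.2 kHz mod fs = 1.5 kHz.
1.5 kHz ≤ fs/2 = 13.95 kHz, appears at 1.5 kHz.
54.3 kHz mod fs = 26.4 kHz.
26.4 kHz > fs/2 = 13.95 kHz, folds to fs − 26.4 kHz = 1.5 kHz.
96.65 kHz mod fs = 12.95 kHz.
12.95 kHz ≤ fs/2 = 13.95 kHz, appears at 12.95 kHz.
54.3 kHz and 85.2 kHz both map to 1.5 kHz.

54.3 kHz, 85.2 kHz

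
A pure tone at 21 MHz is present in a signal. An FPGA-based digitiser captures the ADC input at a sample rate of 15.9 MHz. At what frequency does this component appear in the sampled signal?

5.1 MHz

21 MHz mod fs = 5.1 MHz.
5.1 MHz ≤ fs/2 = 7.95 MHz, appears at 5.1 MHz.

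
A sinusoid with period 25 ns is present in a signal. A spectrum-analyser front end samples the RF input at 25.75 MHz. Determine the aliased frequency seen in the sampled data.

11.5 MHz

T = 25 ns → f = 1/T = 40 MHz.
40 MHz mod fs = 14.25 MHz.
14.25 MHz > fs/2 = 12.875 MHz, folds to fs − 14.25 MHz = 11.5 MHz.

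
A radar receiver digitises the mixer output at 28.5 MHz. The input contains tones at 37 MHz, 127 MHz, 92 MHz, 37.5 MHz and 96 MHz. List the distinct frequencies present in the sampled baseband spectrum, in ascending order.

6.5 MHz, 8.5 MHz, 9 MHz, 10.5 MHz, 13 MHz

fs/2 = 14.25 MHz.
37 MHz mod fs = 8.5 MHz.
8.5 MHz ≤ fs/2 = 14.25 MHz, appears at 8.5 MHz.
127 MHz mod fs = 13 MHz.
13 MHz ≤ fs/2 = 14.25 MHz, appears at 13 MHz.
92 MHz mod fs = 6.5 MHz.
6.5 MHz ≤ fs/2 = 14.25 MHz, appears at 6.5 MHz.
37.5 MHz mod fs = 9 MHz.
9 MHz ≤ fs/2 = 14.25 MHz, appears at 9 MHz.
96 MHz mod fs = 10.5 MHz.
10.5 MHz ≤ fs/2 = 14.25 MHz, appears at 10.5 MHz.
Distinct values: {6.5 MHz, 8.5 MHz, 9 MHz, 10.5 MHz, 13 MHz}.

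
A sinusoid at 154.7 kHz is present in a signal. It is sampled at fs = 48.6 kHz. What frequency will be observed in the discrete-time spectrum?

8.9 kHz

154.7 kHz mod fs = 8.9 kHz.
8.9 kHz ≤ fs/2 = 24.3 kHz, appears at 8.9 kHz.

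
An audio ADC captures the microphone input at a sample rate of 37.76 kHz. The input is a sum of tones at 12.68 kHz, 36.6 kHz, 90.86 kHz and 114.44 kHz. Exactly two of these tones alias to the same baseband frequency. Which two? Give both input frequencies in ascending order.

fs/2 = 18.88 kHz.
12.68 kHz ≤ fs/2 = 18.88 kHz, passes unchanged.
36.6 kHz > fs/2 = 18.88 kHz, folds to fs − 36.6 kHz = 1.16 kHz.
90.86 kHz mod fs = 15.34 kHz.
15.34 kHz ≤ fs/2 = 18.88 kHz, appears at 15.34 kHz.
114.44 kHz mod fs = 1.16 kHz.
1.16 kHz ≤ fs/2 = 18.88 kHz, appears at 1.16 kHz.
36.6 kHz and 114.44 kHz both map to 1.16 kHz.

36.6 kHz, 114.44 kHz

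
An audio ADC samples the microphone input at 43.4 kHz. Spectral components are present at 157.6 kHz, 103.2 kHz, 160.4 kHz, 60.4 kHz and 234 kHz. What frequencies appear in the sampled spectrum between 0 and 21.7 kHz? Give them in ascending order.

fs/2 = 21.7 kHz.
157.6 kHz mod fs = 27.4 kHz.
27.4 kHz > fs/2 = 21.7 kHz, folds to fs − 27.4 kHz = 16 kHz.
103.2 kHz mod fs = 16.4 kHz.
16.4 kHz ≤ fs/2 = 21.7 kHz, appears at 16.4 kHz.
160.4 kHz mod fs = 30.2 kHz.
30.2 kHz > fs/2 = 21.7 kHz, folds to fs − 30.2 kHz = 13.2 kHz.
60.4 kHz mod fs = 17 kHz.
17 kHz ≤ fs/2 = 21.7 kHz, appears at 17 kHz.
234 kHz mod fs = 17 kHz.
17 kHz ≤ fs/2 = 21.7 kHz, appears at 17 kHz.
Distinct values: {13.2 kHz, 16 kHz, 16.4 kHz, 17 kHz}.

13.2 kHz, 16 kHz, 16.4 kHz, 17 kHz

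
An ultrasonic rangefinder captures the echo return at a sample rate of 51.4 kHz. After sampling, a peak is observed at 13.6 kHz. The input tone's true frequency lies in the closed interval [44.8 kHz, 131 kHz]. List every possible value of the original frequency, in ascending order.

65 kHz, 89.2 kHz, 116.4 kHz

Frequencies that alias to 13.6 kHz are k·fs ± 13.6 kHz for integer k ≥ 0.
k=0: 13.6 kHz.
k=1: 37.8 kHz, 65 kHz.
k=2: 89.2 kHz, 116.4 kHz.
k=3: 140.6 kHz, 167.8 kHz.
Within [44.8 kHz, 131 kHz]: 65 kHz, 89.2 kHz, 116.4 kHz.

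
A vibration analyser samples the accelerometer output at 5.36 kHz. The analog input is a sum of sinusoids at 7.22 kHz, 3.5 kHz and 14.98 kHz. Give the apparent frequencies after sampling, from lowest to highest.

1.1 kHz, 1.86 kHz

fs/2 = 2.68 kHz.
7.22 kHz mod fs = 1.86 kHz.
1.86 kHz ≤ fs/2 = 2.68 kHz, appears at 1.86 kHz.
3.5 kHz > fs/2 = 2.68 kHz, folds to fs − 3.5 kHz = 1.86 kHz.
14.98 kHz mod fs = 4.26 kHz.
4.26 kHz > fs/2 = 2.68 kHz, folds to fs − 4.26 kHz = 1.1 kHz.
Distinct values: {1.1 kHz, 1.86 kHz}.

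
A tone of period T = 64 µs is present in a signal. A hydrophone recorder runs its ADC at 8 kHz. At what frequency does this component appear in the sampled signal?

T = 64 µs → f = 1/T = 15.625 kHz.
15.625 kHz mod fs = 7.625 kHz.
7.625 kHz > fs/2 = 4 kHz, folds to fs − 7.625 kHz = 0.375 kHz.

0.375 kHz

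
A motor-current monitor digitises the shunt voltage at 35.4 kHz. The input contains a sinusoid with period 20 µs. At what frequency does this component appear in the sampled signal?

14.6 kHz

T = 20 µs → f = 1/T = 50 kHz.
50 kHz mod fs = 14.6 kHz.
14.6 kHz ≤ fs/2 = 17.7 kHz, appears at 14.6 kHz.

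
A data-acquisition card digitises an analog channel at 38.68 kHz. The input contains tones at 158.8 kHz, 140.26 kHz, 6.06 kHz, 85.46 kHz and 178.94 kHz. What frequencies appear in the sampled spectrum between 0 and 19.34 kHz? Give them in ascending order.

fs/2 = 19.34 kHz.
158.8 kHz mod fs = 4.08 kHz.
4.08 kHz ≤ fs/2 = 19.34 kHz, appears at 4.08 kHz.
140.26 kHz mod fs = 24.22 kHz.
24.22 kHz > fs/2 = 19.34 kHz, folds to fs − 24.22 kHz = 14.46 kHz.
6.06 kHz ≤ fs/2 = 19.34 kHz, passes unchanged.
85.46 kHz mod fs = 8.1 kHz.
8.1 kHz ≤ fs/2 = 19.34 kHz, appears at 8.1 kHz.
178.94 kHz mod fs = 24.22 kHz.
24.22 kHz > fs/2 = 19.34 kHz, folds to fs − 24.22 kHz = 14.46 kHz.
Distinct values: {4.08 kHz, 6.06 kHz, 8.1 kHz, 14.46 kHz}.

4.08 kHz, 6.06 kHz, 8.1 kHz, 14.46 kHz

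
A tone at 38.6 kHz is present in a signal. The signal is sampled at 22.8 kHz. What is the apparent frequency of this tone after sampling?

7 kHz

38.6 kHz mod fs = 15.8 kHz.
15.8 kHz > fs/2 = 11.4 kHz, folds to fs − 15.8 kHz = 7 kHz.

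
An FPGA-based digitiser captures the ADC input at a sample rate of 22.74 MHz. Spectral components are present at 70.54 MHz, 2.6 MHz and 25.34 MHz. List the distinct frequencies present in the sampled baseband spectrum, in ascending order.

fs/2 = 11.37 MHz.
70.54 MHz mod fs = 2.32 MHz.
2.32 MHz ≤ fs/2 = 11.37 MHz, appears at 2.32 MHz.
2.6 MHz ≤ fs/2 = 11.37 MHz, passes unchanged.
25.34 MHz mod fs = 2.6 MHz.
2.6 MHz ≤ fs/2 = 11.37 MHz, appears at 2.6 MHz.
Distinct values: {2.32 MHz, 2.6 MHz}.

2.32 MHz, 2.6 MHz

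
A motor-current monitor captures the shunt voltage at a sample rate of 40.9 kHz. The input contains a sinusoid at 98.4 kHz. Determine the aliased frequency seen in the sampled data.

98.4 kHz mod fs = 16.6 kHz.
16.6 kHz ≤ fs/2 = 20.45 kHz, appears at 16.6 kHz.

16.6 kHz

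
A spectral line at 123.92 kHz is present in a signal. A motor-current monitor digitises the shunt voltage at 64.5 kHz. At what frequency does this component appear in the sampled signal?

5.08 kHz

123.92 kHz mod fs = 59.42 kHz.
59.42 kHz > fs/2 = 32.25 kHz, folds to fs − 59.42 kHz = 5.08 kHz.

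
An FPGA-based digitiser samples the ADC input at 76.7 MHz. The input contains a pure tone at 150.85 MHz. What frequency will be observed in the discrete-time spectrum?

2.55 MHz

150.85 MHz mod fs = 74.15 MHz.
74.15 MHz > fs/2 = 38.35 MHz, folds to fs − 74.15 MHz = 2.55 MHz.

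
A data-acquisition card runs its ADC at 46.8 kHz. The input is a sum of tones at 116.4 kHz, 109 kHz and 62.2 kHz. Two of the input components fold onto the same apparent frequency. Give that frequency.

15.4 kHz

fs/2 = 23.4 kHz.
116.4 kHz mod fs = 22.8 kHz.
22.8 kHz ≤ fs/2 = 23.4 kHz, appears at 22.8 kHz.
109 kHz mod fs = 15.4 kHz.
15.4 kHz ≤ fs/2 = 23.4 kHz, appears at 15.4 kHz.
62.2 kHz mod fs = 15.4 kHz.
15.4 kHz ≤ fs/2 = 23.4 kHz, appears at 15.4 kHz.
62.2 kHz and 109 kHz both map to 15.4 kHz.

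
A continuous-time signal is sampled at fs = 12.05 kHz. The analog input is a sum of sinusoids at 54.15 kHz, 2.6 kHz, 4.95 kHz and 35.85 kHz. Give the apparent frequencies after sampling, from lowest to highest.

fs/2 = 6.025 kHz.
54.15 kHz mod fs = 5.95 kHz.
5.95 kHz ≤ fs/2 = 6.025 kHz, appears at 5.95 kHz.
2.6 kHz ≤ fs/2 = 6.025 kHz, passes unchanged.
4.95 kHz ≤ fs/2 = 6.025 kHz, passes unchanged.
35.85 kHz mod fs = 11.75 kHz.
11.75 kHz > fs/2 = 6.025 kHz, folds to fs − 11.75 kHz = 0.3 kHz.
Distinct values: {0.3 kHz, 2.6 kHz, 4.95 kHz, 5.95 kHz}.

0.3 kHz, 2.6 kHz, 4.95 kHz, 5.95 kHz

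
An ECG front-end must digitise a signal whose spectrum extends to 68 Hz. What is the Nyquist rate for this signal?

136 Hz

Nyquist rate = 2 × 68 Hz = 136 Hz.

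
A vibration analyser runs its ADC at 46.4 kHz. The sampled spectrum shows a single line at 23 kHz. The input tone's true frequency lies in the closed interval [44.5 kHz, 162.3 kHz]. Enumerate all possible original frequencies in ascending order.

Frequencies that alias to 23 kHz are k·fs ± 23 kHz for integer k ≥ 0.
k=0: 23 kHz.
k=1: 23.4 kHz, 69.4 kHz.
k=2: 69.8 kHz, 115.8 kHz.
k=3: 116.2 kHz, 162.2 kHz.
k=4: 162.6 kHz, 208.6 kHz.
Within [44.5 kHz, 162.3 kHz]: 69.4 kHz, 69.8 kHz, 115.8 kHz, 116.2 kHz, 162.2 kHz.

69.4 kHz, 69.8 kHz, 115.8 kHz, 116.2 kHz, 162.2 kHz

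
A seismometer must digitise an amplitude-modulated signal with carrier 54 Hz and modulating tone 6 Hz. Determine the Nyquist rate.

AM sidebands sit at fc ± fm = 48 Hz and 60 Hz.
Highest-frequency component: 60 Hz.
Nyquist rate = 2 × 60 Hz = 120 Hz.

120 Hz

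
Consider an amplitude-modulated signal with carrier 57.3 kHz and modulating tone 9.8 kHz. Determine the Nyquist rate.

AM sidebands sit at fc ± fm = 47.5 kHz and 67.1 kHz.
Highest-frequency component: 67.1 kHz.
Nyquist rate = 2 × 67.1 kHz = 134.2 kHz.

134.2 kHz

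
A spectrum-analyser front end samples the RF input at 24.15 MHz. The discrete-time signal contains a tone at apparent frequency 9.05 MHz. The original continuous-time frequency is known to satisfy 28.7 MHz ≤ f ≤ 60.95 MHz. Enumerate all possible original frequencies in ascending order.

33.2 MHz, 39.25 MHz, 57.35 MHz

Frequencies that alias to 9.05 MHz are k·fs ± 9.05 MHz for integer k ≥ 0.
k=0: 9.05 MHz.
k=1: 15.1 MHz, 33.2 MHz.
k=2: 39.25 MHz, 57.35 MHz.
k=3: 63.4 MHz, 81.5 MHz.
Within [28.7 MHz, 60.95 MHz]: 33.2 MHz, 39.25 MHz, 57.35 MHz.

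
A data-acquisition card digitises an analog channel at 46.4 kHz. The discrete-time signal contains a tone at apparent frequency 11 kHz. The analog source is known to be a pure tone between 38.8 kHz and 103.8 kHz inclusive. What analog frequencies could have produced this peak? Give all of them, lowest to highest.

Frequencies that alias to 11 kHz are k·fs ± 11 kHz for integer k ≥ 0.
k=0: 11 kHz.
k=1: 35.4 kHz, 57.4 kHz.
k=2: 81.8 kHz, 103.8 kHz.
k=3: 128.2 kHz, 150.2 kHz.
Within [38.8 kHz, 103.8 kHz]: 57.4 kHz, 81.8 kHz, 103.8 kHz.

57.4 kHz, 81.8 kHz, 103.8 kHz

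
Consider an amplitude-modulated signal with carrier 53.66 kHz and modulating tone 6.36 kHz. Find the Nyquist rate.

120.04 kHz

AM sidebands sit at fc ± fm = 47.3 kHz and 60.02 kHz.
Highest-frequency component: 60.02 kHz.
Nyquist rate = 2 × 60.02 kHz = 120.04 kHz.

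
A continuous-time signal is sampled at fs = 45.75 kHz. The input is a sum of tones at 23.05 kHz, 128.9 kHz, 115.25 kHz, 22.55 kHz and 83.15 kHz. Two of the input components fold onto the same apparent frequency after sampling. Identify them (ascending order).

83.15 kHz, 128.9 kHz

fs/2 = 22.875 kHz.
23.05 kHz > fs/2 = 22.875 kHz, folds to fs − 23.05 kHz = 22.7 kHz.
128.9 kHz mod fs = 37.4 kHz.
37.4 kHz > fs/2 = 22.875 kHz, folds to fs − 37.4 kHz = 8.35 kHz.
115.25 kHz mod fs = 23.75 kHz.
23.75 kHz > fs/2 = 22.875 kHz, folds to fs − 23.75 kHz = 22 kHz.
22.55 kHz ≤ fs/2 = 22.875 kHz, passes unchanged.
83.15 kHz mod fs = 37.4 kHz.
37.4 kHz > fs/2 = 22.875 kHz, folds to fs − 37.4 kHz = 8.35 kHz.
83.15 kHz and 128.9 kHz both map to 8.35 kHz.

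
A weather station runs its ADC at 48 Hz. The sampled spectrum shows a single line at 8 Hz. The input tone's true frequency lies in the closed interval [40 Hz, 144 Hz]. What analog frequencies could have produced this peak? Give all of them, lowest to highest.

40 Hz, 56 Hz, 88 Hz, 104 Hz, 136 Hz

Frequencies that alias to 8 Hz are k·fs ± 8 Hz for integer k ≥ 0.
k=0: 8 Hz.
k=1: 40 Hz, 56 Hz.
k=2: 88 Hz, 104 Hz.
k=3: 136 Hz, 152 Hz.
k=4: 184 Hz, 200 Hz.
Within [40 Hz, 144 Hz]: 40 Hz, 56 Hz, 88 Hz, 104 Hz, 136 Hz.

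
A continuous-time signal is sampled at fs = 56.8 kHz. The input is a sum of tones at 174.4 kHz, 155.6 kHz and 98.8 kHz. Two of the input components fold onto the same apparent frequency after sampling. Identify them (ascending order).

fs/2 = 28.4 kHz.
174.4 kHz mod fs = 4 kHz.
4 kHz ≤ fs/2 = 28.4 kHz, appears at 4 kHz.
155.6 kHz mod fs = 42 kHz.
42 kHz > fs/2 = 28.4 kHz, folds to fs − 42 kHz = 14.8 kHz.
98.8 kHz mod fs = 42 kHz.
42 kHz > fs/2 = 28.4 kHz, folds to fs − 42 kHz = 14.8 kHz.
98.8 kHz and 155.6 kHz both map to 14.8 kHz.

98.8 kHz, 155.6 kHz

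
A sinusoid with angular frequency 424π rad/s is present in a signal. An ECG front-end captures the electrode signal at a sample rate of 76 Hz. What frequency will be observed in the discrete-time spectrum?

ω = 424π rad/s → f = ω/(2π) = 212 Hz.
212 Hz mod fs = 60 Hz.
60 Hz > fs/2 = 38 Hz, folds to fs − 60 Hz = 16 Hz.

16 Hz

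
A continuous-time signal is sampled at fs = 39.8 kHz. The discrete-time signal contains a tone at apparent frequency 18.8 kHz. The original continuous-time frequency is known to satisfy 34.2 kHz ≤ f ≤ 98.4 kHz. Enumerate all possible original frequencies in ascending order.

Frequencies that alias to 18.8 kHz are k·fs ± 18.8 kHz for integer k ≥ 0.
k=0: 18.8 kHz.
k=1: 21 kHz, 58.6 kHz.
k=2: 60.8 kHz, 98.4 kHz.
k=3: 100.6 kHz, 138.2 kHz.
Within [34.2 kHz, 98.4 kHz]: 58.6 kHz, 60.8 kHz, 98.4 kHz.

58.6 kHz, 60.8 kHz, 98.4 kHz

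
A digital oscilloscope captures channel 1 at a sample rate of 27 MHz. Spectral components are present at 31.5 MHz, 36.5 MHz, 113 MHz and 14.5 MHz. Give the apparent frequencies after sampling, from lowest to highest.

fs/2 = 13.5 MHz.
31.5 MHz mod fs = 4.5 MHz.
4.5 MHz ≤ fs/2 = 13.5 MHz, appears at 4.5 MHz.
36.5 MHz mod fs = 9.5 MHz.
9.5 MHz ≤ fs/2 = 13.5 MHz, appears at 9.5 MHz.
113 MHz mod fs = 5 MHz.
5 MHz ≤ fs/2 = 13.5 MHz, appears at 5 MHz.
14.5 MHz > fs/2 = 13.5 MHz, folds to fs − 14.5 MHz = 12.5 MHz.
Distinct values: {4.5 MHz, 5 MHz, 9.5 MHz, 12.5 MHz}.

4.5 MHz, 5 MHz, 9.5 MHz, 12.5 MHz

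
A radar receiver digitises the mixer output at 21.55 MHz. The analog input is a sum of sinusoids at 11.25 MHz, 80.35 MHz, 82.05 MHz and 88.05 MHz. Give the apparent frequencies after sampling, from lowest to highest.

fs/2 = 10.775 MHz.
11.25 MHz > fs/2 = 10.775 MHz, folds to fs − 11.25 MHz = 10.3 MHz.
80.35 MHz mod fs = 15.7 MHz.
15.7 MHz > fs/2 = 10.775 MHz, folds to fs − 15.7 MHz = 5.85 MHz.
82.05 MHz mod fs = 17.4 MHz.
17.4 MHz > fs/2 = 10.775 MHz, folds to fs − 17.4 MHz = 4.15 MHz.
88.05 MHz mod fs = 1.85 MHz.
1.85 MHz ≤ fs/2 = 10.775 MHz, appears at 1.85 MHz.
Distinct values: {1.85 MHz, 4.15 MHz, 5.85 MHz, 10.3 MHz}.

1.85 MHz, 4.15 MHz, 5.85 MHz, 10.3 MHz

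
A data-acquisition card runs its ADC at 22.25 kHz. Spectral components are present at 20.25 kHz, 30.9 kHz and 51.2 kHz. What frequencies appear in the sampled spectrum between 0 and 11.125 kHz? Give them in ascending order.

2 kHz, 6.7 kHz, 8.65 kHz

fs/2 = 11.125 kHz.
20.25 kHz > fs/2 = 11.125 kHz, folds to fs − 20.25 kHz = 2 kHz.
30.9 kHz mod fs = 8.65 kHz.
8.65 kHz ≤ fs/2 = 11.125 kHz, appears at 8.65 kHz.
51.2 kHz mod fs = 6.7 kHz.
6.7 kHz ≤ fs/2 = 11.125 kHz, appears at 6.7 kHz.
Distinct values: {2 kHz, 6.7 kHz, 8.65 kHz}.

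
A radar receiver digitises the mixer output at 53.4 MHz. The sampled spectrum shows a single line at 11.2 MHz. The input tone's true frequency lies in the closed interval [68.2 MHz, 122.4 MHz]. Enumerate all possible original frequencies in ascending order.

Frequencies that alias to 11.2 MHz are k·fs ± 11.2 MHz for integer k ≥ 0.
k=0: 11.2 MHz.
k=1: 42.2 MHz, 64.6 MHz.
k=2: 95.6 MHz, 118 MHz.
k=3: 149 MHz, 171.4 MHz.
Within [68.2 MHz, 122.4 MHz]: 95.6 MHz, 118 MHz.

95.6 MHz, 118 MHz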